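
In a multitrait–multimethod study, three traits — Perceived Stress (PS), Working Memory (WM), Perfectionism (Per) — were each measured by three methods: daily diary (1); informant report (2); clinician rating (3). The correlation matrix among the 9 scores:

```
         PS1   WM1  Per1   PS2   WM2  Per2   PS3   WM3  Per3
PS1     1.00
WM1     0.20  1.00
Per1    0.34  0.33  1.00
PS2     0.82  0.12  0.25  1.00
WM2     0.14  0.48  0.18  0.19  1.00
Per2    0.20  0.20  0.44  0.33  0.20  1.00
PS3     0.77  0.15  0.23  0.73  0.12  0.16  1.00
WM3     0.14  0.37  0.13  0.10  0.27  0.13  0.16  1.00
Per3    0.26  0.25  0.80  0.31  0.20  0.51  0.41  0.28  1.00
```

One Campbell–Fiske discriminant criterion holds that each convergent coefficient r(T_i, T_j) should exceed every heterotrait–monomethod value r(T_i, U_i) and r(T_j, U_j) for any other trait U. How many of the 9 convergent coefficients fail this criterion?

1

Convergent coefficients and their comparison sets:
PS (methods 1·2): 0.82 vs {0.20, 0.19, 0.34, 0.33} → pass.
PS (methods 1·3): 0.77 vs {0.20, 0.16, 0.34, 0.41} → pass.
PS (methods 2·3): 0.73 vs {0.19, 0.16, 0.33, 0.41} → pass.
WM (methods 1·2): 0.48 vs {0.20, 0.19, 0.33, 0.20} → pass.
WM (methods 1·3): 0.37 vs {0.20, 0.16, 0.33, 0.28} → pass.
WM (methods 2·3): 0.27 vs {0.19, 0.16, 0.20, 0.28} → fail.
Per (methods 1·2): 0.44 vs {0.34, 0.33, 0.33, 0.20} → pass.
Per (methods 1·3): 0.80 vs {0.34, 0.41, 0.33, 0.28} → pass.
Per (methods 2·3): 0.51 vs {0.33, 0.41, 0.20, 0.28} → pass.
1 of 9 fail.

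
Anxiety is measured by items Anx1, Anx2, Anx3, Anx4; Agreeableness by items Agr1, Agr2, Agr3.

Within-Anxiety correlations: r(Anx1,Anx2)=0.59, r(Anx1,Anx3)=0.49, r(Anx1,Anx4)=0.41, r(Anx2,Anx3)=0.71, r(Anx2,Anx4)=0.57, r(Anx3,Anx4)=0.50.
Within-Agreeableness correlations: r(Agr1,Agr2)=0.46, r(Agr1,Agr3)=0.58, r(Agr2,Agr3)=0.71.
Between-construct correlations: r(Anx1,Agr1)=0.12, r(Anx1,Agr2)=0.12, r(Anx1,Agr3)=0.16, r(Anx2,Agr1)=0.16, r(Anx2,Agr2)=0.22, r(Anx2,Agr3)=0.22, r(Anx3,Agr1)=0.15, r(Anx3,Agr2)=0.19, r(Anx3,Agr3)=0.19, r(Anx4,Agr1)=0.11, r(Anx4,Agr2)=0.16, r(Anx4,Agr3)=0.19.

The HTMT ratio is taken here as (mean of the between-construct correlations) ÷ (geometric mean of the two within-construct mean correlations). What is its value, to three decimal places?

Mean heterotrait r = 1.99/12 = 0.1658.
Mean within-Anx = 3.27/6 = 0.5450; mean within-Agr = 1.75/3 = 0.5833.
Geometric mean = √(0.5450 × 0.5833) = 0.5638.
HTMT = 0.1658 / 0.5638 = 0.294.

0.294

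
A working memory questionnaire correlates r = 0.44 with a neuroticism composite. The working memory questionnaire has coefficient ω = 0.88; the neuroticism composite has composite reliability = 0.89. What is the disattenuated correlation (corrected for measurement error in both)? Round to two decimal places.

0.50

r_true = r_obs / √(r_xx · r_yy) = 0.44 / √(0.88 × 0.89) = 0.44 / √0.7832 = 0.44 / 0.8850 ≈ 0.50.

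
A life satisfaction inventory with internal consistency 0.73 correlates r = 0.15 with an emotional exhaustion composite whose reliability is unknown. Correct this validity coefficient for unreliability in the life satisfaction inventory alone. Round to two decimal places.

Single correction: r_c = r_obs / √r_xx = 0.15 / √0.73 = 0.15 / 0.8544 ≈ 0.18.

0.18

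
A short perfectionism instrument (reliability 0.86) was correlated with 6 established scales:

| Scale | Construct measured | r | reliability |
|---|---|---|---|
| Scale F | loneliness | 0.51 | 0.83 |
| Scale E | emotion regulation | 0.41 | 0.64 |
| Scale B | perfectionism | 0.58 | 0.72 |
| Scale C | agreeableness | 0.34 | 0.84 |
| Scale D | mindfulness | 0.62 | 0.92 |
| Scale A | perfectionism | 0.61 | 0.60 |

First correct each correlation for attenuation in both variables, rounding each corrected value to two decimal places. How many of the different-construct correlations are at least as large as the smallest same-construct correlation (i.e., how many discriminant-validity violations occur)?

Disattenuated r (r / √(r_scale · r_new)):
  Scale F (disc): 0.51 / √(0.83·0.86) = 0.60
  Scale E (disc): 0.41 / √(0.64·0.86) = 0.55
  Scale B (conv): 0.58 / √(0.72·0.86) = 0.74
  Scale C (disc): 0.34 / √(0.84·0.86) = 0.40
  Scale D (disc): 0.62 / √(0.92·0.86) = 0.70
  Scale A (conv): 0.61 / √(0.60·0.86) = 0.85
Smallest convergent = 0.74. Discriminant values: 0.60, 0.55, 0.40, 0.70; count ≥ 0.74 → 0.

0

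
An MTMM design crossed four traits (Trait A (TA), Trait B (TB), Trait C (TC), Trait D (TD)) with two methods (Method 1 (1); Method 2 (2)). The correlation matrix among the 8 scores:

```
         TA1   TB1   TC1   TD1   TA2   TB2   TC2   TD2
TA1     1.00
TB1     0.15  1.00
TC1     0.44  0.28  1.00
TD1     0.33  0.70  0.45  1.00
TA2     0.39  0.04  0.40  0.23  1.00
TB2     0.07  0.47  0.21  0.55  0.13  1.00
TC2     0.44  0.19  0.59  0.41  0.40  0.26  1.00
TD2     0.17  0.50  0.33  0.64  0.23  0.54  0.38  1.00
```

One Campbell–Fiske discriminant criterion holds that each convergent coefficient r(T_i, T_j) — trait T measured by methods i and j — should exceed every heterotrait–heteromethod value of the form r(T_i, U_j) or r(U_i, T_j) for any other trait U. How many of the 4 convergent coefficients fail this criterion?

2

Checking each validity diagonal entry against its comparison values:
TA (methods 1·2): 0.39 vs {0.07, 0.04, 0.44, 0.40, 0.17, 0.23} → fail.
TB (methods 1·2): 0.47 vs {0.04, 0.07, 0.19, 0.21, 0.50, 0.55} → fail.
TC (methods 1·2): 0.59 vs {0.40, 0.44, 0.21, 0.19, 0.33, 0.41} → pass.
TD (methods 1·2): 0.64 vs {0.23, 0.17, 0.55, 0.50, 0.41, 0.33} → pass.
2 of 4 fail.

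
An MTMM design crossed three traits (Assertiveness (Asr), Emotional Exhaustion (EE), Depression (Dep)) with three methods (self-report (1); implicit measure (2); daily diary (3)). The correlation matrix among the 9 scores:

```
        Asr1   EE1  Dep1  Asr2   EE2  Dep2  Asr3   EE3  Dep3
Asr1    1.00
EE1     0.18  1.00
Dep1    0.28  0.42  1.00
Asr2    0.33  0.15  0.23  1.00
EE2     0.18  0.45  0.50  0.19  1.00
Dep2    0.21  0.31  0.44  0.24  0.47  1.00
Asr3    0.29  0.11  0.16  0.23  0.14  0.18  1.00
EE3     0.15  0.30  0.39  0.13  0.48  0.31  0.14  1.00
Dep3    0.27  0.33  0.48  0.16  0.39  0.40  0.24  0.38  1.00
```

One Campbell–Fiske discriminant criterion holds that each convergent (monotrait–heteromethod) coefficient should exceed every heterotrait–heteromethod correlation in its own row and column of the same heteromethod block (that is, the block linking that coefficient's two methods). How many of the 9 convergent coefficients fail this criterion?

3

Checking each validity diagonal entry against its comparison values:
Asr (methods 1·2): 0.33 vs {0.18, 0.15, 0.21, 0.23} → pass.
Asr (methods 1·3): 0.29 vs {0.15, 0.11, 0.27, 0.16} → pass.
Asr (methods 2·3): 0.23 vs {0.13, 0.14, 0.16, 0.18} → pass.
EE (methods 1·2): 0.45 vs {0.15, 0.18, 0.31, 0.50} → fail.
EE (methods 1·3): 0.30 vs {0.11, 0.15, 0.33, 0.39} → fail.
EE (methods 2·3): 0.48 vs {0.14, 0.13, 0.39, 0.31} → pass.
Dep (methods 1·2): 0.44 vs {0.23, 0.21, 0.50, 0.31} → fail.
Dep (methods 1·3): 0.48 vs {0.16, 0.27, 0.39, 0.33} → pass.
Dep (methods 2·3): 0.40 vs {0.18, 0.16, 0.31, 0.39} → pass.
3 of 9 fail.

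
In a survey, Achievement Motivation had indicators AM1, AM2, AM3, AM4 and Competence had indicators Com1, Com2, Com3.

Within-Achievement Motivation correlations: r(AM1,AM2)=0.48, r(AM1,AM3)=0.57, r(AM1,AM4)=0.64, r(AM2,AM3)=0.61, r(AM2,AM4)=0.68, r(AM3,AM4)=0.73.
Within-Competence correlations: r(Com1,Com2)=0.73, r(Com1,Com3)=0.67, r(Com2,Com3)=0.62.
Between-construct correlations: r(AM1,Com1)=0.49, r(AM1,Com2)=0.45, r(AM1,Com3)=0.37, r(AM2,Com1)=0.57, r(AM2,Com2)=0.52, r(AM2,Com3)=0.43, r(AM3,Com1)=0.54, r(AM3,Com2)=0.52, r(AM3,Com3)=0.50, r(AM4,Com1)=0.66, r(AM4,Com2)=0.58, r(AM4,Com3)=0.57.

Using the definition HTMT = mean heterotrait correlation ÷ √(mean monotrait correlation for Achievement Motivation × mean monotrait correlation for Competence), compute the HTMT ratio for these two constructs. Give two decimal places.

0.80

Between-construct mean = 6.20/12 = 0.5167.
Mean within-AM = 3.71/6 = 0.6183; mean within-Com = 2.02/3 = 0.6733.
Geometric mean = √(0.6183 × 0.6733) = 0.6452.
HTMT = 0.5167 / 0.6452 = 0.80.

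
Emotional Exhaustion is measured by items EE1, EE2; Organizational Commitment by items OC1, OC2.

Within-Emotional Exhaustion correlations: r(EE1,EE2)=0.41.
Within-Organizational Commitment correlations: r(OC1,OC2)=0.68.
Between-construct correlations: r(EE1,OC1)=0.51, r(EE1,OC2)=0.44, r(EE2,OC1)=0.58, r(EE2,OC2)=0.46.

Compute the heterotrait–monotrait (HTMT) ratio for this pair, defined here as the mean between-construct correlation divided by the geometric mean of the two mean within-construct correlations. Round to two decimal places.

0.94

Mean between = 1.99/4 = 0.4975.
Mean within-EE = 0.41/1 = 0.4100; mean within-OC = 0.68/1 = 0.6800.
Geometric mean = √(0.4100 × 0.6800) = 0.5280.
HTMT = 0.4975 / 0.5280 = 0.94.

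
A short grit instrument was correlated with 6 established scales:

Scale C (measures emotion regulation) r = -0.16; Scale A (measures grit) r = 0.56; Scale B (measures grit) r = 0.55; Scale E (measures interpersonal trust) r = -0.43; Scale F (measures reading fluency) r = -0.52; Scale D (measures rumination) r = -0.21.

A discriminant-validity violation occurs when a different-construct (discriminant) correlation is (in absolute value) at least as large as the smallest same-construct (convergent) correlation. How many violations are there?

Convergent (same construct = grit): Scale A, Scale B.
Smallest convergent = 0.55. Discriminant |r|: 0.16, 0.43, 0.52, 0.21; count ≥ 0.55 → 0.

0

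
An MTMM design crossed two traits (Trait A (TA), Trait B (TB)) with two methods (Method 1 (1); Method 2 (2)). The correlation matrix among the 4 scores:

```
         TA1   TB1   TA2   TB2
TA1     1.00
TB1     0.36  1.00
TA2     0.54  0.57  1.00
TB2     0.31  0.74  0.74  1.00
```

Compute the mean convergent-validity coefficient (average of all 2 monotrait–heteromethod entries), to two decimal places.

Convergent values: 0.54, 0.74; mean = 1.28/2 = 0.64.

0.64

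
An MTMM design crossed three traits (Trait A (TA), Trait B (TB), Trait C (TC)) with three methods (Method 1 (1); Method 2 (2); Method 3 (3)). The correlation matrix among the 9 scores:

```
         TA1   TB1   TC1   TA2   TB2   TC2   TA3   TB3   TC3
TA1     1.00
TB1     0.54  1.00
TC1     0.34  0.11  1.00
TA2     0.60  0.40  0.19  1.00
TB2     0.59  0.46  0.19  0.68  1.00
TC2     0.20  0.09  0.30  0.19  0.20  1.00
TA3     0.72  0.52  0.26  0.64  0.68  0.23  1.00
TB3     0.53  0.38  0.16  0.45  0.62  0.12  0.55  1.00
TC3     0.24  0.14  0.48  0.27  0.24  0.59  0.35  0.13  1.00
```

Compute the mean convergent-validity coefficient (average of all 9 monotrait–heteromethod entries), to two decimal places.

0.53

Convergent values: 0.60, 0.72, 0.64, 0.46, 0.38, 0.62, 0.30, 0.48, 0.59; mean = 4.79/9 = 0.53.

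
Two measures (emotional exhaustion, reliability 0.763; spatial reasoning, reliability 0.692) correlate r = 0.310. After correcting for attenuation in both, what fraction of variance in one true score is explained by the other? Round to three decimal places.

0.182

Disattenuated r = 0.310 / √(0.763 × 0.692) = 0.310 / 0.7266 = 0.4266.
Shared true-score variance = 0.4266² = 0.1820 ≈ 0.182.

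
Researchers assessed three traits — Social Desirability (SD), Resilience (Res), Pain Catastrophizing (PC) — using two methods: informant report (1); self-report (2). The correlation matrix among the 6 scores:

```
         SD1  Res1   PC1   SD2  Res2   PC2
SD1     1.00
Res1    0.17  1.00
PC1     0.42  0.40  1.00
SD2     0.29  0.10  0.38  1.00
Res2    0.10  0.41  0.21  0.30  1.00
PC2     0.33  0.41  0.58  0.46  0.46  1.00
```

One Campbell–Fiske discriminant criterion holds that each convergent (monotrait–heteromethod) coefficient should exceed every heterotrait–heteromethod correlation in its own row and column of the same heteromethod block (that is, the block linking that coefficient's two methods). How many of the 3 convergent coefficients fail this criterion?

2

Checking each validity diagonal entry against its comparison values:
SD (methods 1·2): 0.29 vs {0.10, 0.10, 0.33, 0.38} → fail.
Res (methods 1·2): 0.41 vs {0.10, 0.10, 0.41, 0.21} → fail.
PC (methods 1·2): 0.58 vs {0.38, 0.33, 0.21, 0.41} → pass.
2 of 3 fail.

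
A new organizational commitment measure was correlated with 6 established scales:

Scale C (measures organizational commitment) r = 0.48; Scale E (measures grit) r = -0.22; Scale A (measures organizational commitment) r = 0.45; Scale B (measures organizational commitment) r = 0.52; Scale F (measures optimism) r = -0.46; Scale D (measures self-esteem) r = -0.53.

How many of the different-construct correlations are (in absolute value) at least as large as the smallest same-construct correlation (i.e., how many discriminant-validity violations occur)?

Convergent (same construct = organizational commitment): Scale C, Scale A, Scale B.
Smallest convergent = 0.45. Discriminant |r|: 0.22, 0.46, 0.53; count ≥ 0.45 → 2.

2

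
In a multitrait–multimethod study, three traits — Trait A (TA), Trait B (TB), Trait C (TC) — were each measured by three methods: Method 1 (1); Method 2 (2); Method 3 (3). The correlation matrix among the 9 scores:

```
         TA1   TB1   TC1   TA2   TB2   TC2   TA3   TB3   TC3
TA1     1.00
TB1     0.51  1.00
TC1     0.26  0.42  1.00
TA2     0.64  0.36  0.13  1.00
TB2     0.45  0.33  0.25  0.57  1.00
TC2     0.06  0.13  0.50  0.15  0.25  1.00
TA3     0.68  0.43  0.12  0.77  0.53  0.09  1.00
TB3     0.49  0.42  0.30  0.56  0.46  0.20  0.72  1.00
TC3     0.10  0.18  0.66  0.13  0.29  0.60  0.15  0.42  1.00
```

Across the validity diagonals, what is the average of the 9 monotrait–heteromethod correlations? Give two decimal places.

Convergent values: 0.64, 0.68, 0.77, 0.33, 0.42, 0.46, 0.50, 0.66, 0.60; mean = 5.06/9 = 0.56.

0.56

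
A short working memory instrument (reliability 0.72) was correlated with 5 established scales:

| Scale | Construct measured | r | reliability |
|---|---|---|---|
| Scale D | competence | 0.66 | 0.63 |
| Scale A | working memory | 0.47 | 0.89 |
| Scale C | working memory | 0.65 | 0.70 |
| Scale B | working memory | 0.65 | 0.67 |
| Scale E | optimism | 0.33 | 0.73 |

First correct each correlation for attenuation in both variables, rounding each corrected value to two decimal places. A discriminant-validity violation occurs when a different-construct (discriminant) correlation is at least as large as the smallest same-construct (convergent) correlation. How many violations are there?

1

Disattenuated r (r / √(r_scale · r_new)):
  Scale D (disc): 0.66 / √(0.63·0.72) = 0.98
  Scale A (conv): 0.47 / √(0.89·0.72) = 0.59
  Scale C (conv): 0.65 / √(0.70·0.72) = 0.92
  Scale B (conv): 0.65 / √(0.67·0.72) = 0.94
  Scale E (disc): 0.33 / √(0.73·0.72) = 0.46
Smallest convergent = 0.59. Discriminant values: 0.98, 0.46; count ≥ 0.59 → 1.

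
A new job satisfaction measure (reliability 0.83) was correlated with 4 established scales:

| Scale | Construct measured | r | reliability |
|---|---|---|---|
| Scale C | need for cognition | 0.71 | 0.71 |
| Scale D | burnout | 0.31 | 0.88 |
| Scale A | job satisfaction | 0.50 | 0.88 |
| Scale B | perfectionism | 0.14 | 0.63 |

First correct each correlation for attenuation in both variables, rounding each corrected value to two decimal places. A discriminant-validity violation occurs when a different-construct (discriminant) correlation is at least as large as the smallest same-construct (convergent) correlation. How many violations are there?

1

Disattenuated r (r / √(r_scale · r_new)):
  Scale C (disc): 0.71 / √(0.71·0.83) = 0.92
  Scale D (disc): 0.31 / √(0.88·0.83) = 0.36
  Scale A (conv): 0.50 / √(0.88·0.83) = 0.59
  Scale B (disc): 0.14 / √(0.63·0.83) = 0.19
Smallest convergent = 0.59. Discriminant values: 0.92, 0.36, 0.19; count ≥ 0.59 → 1.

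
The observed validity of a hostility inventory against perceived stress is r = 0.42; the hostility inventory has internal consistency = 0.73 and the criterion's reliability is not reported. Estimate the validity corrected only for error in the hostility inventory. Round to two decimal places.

Single correction: r_c = r_obs / √r_xx = 0.42 / √0.73 = 0.42 / 0.8544 ≈ 0.49.

0.49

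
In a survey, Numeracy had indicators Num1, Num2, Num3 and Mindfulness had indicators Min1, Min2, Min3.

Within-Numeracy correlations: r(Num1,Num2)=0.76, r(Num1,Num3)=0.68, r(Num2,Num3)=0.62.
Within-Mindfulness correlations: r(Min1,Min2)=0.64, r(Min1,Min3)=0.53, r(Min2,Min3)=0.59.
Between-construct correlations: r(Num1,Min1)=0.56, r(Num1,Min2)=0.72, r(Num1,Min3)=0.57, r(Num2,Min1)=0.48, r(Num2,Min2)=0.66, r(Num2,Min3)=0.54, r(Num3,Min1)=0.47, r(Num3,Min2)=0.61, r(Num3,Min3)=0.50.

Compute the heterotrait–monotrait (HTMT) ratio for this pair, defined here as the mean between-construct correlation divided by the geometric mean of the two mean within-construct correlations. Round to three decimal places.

0.895

Mean between = 5.11/9 = 0.5678.
Mean within-Num = 2.06/3 = 0.6867; mean within-Min = 1.76/3 = 0.5867.
Geometric mean = √(0.6867 × 0.5867) = 0.6347.
HTMT = 0.5678 / 0.6347 = 0.895.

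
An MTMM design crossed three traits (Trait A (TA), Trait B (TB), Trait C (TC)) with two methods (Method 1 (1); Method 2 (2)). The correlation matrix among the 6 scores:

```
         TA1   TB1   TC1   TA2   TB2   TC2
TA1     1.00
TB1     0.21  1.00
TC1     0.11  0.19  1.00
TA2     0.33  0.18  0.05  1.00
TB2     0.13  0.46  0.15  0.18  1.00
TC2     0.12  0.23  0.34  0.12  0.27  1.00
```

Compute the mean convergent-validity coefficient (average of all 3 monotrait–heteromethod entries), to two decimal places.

0.38

Convergent values: 0.33, 0.46, 0.34; mean = 1.13/3 = 0.38.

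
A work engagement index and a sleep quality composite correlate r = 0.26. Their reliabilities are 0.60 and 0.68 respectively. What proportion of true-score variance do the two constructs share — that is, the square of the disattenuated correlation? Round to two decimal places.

0.17

Disattenuated r = 0.26 / √(0.60 × 0.68) = 0.26 / 0.6387 = 0.4071.
Shared true-score variance = 0.4071² = 0.1657 ≈ 0.17.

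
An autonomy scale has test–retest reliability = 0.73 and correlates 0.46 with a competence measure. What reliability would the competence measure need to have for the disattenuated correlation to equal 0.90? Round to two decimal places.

0.36

r_true = r_obs / √(r_xx · r_yy) ⇒ 0.90 = 0.46 / √(0.73 · r_yy).
√(0.73 · r_yy) = 0.46 / 0.90 = 0.5111; 0.73 · r_yy = 0.2612; r_yy = 0.2612 / 0.73 ≈ 0.36.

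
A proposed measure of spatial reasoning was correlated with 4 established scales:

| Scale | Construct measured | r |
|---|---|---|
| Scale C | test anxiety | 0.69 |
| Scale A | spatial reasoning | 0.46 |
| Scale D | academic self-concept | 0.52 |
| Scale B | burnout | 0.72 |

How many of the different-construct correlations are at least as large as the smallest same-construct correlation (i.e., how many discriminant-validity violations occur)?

3

Convergent (same construct = spatial reasoning): Scale A.
Smallest convergent = 0.46. Discriminant values: 0.69, 0.52, 0.72; count ≥ 0.46 → 3.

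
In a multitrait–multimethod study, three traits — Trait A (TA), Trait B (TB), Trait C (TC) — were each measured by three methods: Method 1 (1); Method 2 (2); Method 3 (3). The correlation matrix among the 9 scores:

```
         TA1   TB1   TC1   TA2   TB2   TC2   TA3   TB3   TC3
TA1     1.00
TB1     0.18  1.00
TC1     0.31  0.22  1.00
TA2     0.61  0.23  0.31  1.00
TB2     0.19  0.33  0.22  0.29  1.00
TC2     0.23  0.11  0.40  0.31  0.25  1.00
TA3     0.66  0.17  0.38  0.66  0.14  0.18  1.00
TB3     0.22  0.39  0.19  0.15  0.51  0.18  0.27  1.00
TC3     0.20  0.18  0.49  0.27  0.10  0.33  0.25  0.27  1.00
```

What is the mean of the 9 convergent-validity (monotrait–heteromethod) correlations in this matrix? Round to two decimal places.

0.49

Convergent values: 0.61, 0.66, 0.66, 0.33, 0.39, 0.51, 0.40, 0.49, 0.33; mean = 4.38/9 = 0.49.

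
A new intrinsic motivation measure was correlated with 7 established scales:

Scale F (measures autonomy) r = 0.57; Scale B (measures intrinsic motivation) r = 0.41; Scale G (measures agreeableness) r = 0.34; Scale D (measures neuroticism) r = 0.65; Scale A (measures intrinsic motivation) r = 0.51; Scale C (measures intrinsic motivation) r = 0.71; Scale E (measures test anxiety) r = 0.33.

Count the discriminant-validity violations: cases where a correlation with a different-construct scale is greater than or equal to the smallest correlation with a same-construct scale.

Convergent (same construct = intrinsic motivation): Scale B, Scale A, Scale C.
Smallest convergent = 0.41. Discriminant values: 0.57, 0.34, 0.65, 0.33; count ≥ 0.41 → 2.

2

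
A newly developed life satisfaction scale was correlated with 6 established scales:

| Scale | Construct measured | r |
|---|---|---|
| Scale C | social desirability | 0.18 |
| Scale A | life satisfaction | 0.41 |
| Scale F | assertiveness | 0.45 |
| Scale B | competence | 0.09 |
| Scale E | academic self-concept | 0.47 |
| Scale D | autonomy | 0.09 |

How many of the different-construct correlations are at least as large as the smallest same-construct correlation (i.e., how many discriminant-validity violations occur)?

2

Convergent (same construct = life satisfaction): Scale A.
Smallest convergent = 0.41. Discriminant values: 0.18, 0.45, 0.09, 0.47, 0.09; count ≥ 0.41 → 2.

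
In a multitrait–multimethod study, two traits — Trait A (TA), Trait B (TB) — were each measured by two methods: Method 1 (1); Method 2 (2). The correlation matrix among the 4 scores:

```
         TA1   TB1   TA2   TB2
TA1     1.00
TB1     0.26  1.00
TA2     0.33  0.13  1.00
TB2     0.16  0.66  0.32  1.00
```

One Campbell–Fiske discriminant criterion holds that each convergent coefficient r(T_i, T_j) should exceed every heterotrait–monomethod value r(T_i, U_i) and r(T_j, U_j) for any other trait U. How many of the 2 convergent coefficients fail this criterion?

0

Each convergent coefficient versus the relevant comparison correlations:
TA (methods 1·2): 0.33 vs {0.26, 0.32} → pass.
TB (methods 1·2): 0.66 vs {0.26, 0.32} → pass.
0 of 2 fail.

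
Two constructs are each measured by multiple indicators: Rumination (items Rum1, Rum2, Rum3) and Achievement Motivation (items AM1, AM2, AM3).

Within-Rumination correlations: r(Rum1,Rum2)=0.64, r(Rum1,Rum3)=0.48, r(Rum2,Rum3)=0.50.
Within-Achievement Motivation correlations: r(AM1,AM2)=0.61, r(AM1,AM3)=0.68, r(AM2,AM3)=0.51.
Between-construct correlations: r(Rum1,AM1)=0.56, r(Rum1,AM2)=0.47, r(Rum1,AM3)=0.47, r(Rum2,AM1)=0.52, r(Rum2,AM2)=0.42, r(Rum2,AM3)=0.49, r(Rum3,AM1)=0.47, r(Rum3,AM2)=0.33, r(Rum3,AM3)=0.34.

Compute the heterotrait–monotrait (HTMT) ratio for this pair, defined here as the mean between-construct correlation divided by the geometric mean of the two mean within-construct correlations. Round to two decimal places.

0.79

Mean heterotrait r = 4.07/9 = 0.4522.
Mean within-Rum = 1.62/3 = 0.5400; mean within-AM = 1.80/3 = 0.6000.
Geometric mean = √(0.5400 × 0.6000) = 0.5692.
HTMT = 0.4522 / 0.5692 = 0.79.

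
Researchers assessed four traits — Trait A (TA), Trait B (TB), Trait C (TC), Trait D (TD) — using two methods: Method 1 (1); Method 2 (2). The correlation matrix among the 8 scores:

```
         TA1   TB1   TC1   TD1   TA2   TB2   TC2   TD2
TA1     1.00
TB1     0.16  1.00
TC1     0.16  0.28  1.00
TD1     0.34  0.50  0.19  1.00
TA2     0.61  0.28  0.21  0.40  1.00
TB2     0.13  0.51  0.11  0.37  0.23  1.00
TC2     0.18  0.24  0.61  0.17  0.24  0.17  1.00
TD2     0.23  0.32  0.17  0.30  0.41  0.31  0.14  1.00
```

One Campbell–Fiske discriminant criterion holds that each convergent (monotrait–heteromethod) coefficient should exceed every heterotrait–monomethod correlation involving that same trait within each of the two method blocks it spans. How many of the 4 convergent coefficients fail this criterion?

Convergent coefficients and their comparison sets:
TA (methods 1·2): 0.61 vs {0.16, 0.23, 0.16, 0.24, 0.34, 0.41} → pass.
TB (methods 1·2): 0.51 vs {0.16, 0.23, 0.28, 0.17, 0.50, 0.31} → pass.
TC (methods 1·2): 0.61 vs {0.16, 0.24, 0.28, 0.17, 0.19, 0.14} → pass.
TD (methods 1·2): 0.30 vs {0.34, 0.41, 0.50, 0.31, 0.19, 0.14} → fail.
1 of 4 fail.

1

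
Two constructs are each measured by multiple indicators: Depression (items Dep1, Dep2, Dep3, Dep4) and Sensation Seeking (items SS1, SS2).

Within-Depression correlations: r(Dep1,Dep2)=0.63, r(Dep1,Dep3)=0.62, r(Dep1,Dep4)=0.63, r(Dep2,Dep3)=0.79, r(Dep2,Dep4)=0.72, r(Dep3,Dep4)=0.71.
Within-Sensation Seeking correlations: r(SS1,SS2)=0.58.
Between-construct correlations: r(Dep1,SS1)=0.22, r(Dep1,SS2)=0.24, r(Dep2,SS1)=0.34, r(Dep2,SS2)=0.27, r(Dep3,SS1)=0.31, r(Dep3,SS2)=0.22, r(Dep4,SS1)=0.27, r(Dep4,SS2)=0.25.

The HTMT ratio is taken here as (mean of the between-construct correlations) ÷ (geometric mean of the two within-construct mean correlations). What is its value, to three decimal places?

Between-construct mean = 2.12/8 = 0.2650.
Mean within-Dep = 4.10/6 = 0.6833; mean within-SS = 0.58/1 = 0.5800.
Geometric mean = √(0.6833 × 0.5800) = 0.6295.
HTMT = 0.2650 / 0.6295 = 0.421.

0.421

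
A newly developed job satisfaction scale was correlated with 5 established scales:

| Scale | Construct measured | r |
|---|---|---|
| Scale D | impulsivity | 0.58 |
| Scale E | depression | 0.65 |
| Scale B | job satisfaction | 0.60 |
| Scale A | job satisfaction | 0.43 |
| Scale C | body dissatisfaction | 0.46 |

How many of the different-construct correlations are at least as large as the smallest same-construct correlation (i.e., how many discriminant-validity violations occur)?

3

Convergent (same construct = job satisfaction): Scale B, Scale A.
Smallest convergent = 0.43. Discriminant values: 0.58, 0.65, 0.46; count ≥ 0.43 → 3.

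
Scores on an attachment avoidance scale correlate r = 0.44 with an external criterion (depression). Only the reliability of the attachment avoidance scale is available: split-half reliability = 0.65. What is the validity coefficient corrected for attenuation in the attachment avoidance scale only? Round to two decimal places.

Single correction: r_c = r_obs / √r_xx = 0.44 / √0.65 = 0.44 / 0.8062 ≈ 0.55.

0.55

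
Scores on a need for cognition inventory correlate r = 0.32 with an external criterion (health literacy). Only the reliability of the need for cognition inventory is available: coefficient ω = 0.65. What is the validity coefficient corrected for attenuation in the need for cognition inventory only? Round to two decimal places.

0.40

Single correction: r_c = r_obs / √r_xx = 0.32 / √0.65 = 0.32 / 0.8062 ≈ 0.40.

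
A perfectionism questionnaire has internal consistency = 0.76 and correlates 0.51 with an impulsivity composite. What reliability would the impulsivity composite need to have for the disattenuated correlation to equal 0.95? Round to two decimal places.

0.38

r_true = r_obs / √(r_xx · r_yy) ⇒ 0.95 = 0.51 / √(0.76 · r_yy).
√(0.76 · r_yy) = 0.51 / 0.95 = 0.5368; 0.76 · r_yy = 0.2882; r_yy = 0.2882 / 0.76 ≈ 0.38.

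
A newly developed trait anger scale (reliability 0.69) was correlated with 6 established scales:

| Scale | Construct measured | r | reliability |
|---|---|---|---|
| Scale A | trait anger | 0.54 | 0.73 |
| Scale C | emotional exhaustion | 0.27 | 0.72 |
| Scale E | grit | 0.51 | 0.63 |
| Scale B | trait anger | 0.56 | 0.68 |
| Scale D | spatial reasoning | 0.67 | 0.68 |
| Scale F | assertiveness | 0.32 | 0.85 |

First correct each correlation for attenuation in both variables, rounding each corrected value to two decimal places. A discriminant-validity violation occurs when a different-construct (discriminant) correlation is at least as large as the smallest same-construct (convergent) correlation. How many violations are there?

2

Disattenuated r (r / √(r_scale · r_new)):
  Scale A (conv): 0.54 / √(0.73·0.69) = 0.76
  Scale C (disc): 0.27 / √(0.72·0.69) = 0.38
  Scale E (disc): 0.51 / √(0.63·0.69) = 0.77
  Scale B (conv): 0.56 / √(0.68·0.69) = 0.82
  Scale D (disc): 0.67 / √(0.68·0.69) = 0.98
  Scale F (disc): 0.32 / √(0.85·0.69) = 0.42
Smallest convergent = 0.76. Discriminant values: 0.38, 0.77, 0.98, 0.42; count ≥ 0.76 → 2.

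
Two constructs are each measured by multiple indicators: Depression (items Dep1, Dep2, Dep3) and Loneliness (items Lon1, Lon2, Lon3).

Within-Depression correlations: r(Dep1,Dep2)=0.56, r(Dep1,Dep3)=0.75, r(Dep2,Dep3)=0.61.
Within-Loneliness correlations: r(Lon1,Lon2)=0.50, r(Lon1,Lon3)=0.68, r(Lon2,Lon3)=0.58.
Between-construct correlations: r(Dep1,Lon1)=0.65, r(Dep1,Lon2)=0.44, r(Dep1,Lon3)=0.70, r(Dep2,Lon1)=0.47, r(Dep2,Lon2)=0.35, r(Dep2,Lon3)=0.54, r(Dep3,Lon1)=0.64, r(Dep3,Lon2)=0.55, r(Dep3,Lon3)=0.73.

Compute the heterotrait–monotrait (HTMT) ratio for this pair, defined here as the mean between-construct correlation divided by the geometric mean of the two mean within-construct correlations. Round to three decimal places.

0.919

Between-construct mean = 5.07/9 = 0.5633.
Mean within-Dep = 1.92/3 = 0.6400; mean within-Lon = 1.76/3 = 0.5867.
Geometric mean = √(0.6400 × 0.5867) = 0.6128.
HTMT = 0.5633 / 0.6128 = 0.919.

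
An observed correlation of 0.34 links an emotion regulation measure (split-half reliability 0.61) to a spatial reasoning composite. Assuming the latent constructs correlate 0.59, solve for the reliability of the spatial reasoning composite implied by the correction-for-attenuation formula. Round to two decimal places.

r_true = r_obs / √(r_xx · r_yy) ⇒ 0.59 = 0.34 / √(0.61 · r_yy).
√(0.61 · r_yy) = 0.34 / 0.59 = 0.5763; 0.61 · r_yy = 0.3321; r_yy = 0.3321 / 0.61 ≈ 0.54.

0.54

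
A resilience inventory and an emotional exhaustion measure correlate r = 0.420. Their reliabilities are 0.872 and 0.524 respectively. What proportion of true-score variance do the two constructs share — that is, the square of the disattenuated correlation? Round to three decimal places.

0.386

Disattenuated r = 0.420 / √(0.872 × 0.524) = 0.420 / 0.6760 = 0.6213.
Shared true-score variance = 0.6213² = 0.3860 ≈ 0.386.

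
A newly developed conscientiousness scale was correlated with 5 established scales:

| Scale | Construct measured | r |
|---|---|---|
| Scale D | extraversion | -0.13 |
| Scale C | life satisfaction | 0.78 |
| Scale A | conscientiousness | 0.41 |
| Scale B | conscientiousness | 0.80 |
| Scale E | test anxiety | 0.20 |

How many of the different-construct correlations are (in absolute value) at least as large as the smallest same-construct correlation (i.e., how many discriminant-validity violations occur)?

Convergent (same construct = conscientiousness): Scale A, Scale B.
Smallest convergent = 0.41. Discriminant |r|: 0.13, 0.78, 0.20; count ≥ 0.41 → 1.

1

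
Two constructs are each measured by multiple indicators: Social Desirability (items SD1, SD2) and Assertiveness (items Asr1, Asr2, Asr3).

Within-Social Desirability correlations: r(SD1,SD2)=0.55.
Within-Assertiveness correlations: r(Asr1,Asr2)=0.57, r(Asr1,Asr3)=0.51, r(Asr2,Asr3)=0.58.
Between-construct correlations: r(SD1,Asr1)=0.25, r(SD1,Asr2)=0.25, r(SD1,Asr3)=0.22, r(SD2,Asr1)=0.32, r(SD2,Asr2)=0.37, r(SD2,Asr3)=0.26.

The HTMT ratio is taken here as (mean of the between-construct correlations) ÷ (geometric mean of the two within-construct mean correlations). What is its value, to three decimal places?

Mean heterotrait r = 1.67/6 = 0.2783.
Mean within-SD = 0.55/1 = 0.5500; mean within-Asr = 1.66/3 = 0.5533.
Geometric mean = √(0.5500 × 0.5533) = 0.5516.
HTMT = 0.2783 / 0.5516 = 0.505.

0.505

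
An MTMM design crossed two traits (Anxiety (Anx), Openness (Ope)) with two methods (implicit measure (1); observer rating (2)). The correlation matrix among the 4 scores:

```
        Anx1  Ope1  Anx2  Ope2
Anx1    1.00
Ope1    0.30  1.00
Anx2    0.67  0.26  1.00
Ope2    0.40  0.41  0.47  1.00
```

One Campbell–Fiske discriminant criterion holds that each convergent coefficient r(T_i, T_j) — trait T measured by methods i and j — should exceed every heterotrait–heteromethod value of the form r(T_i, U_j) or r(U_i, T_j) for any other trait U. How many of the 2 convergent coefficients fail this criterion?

Each convergent coefficient versus the relevant comparison correlations:
Anx (methods 1·2): 0.67 vs {0.40, 0.26} → pass.
Ope (methods 1·2): 0.41 vs {0.26, 0.40} → pass.
0 of 2 fail.

0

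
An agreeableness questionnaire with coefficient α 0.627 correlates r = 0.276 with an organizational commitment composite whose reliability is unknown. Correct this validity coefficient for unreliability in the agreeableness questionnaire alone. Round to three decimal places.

Single correction: r_c = r_obs / √r_xx = 0.276 / √0.627 = 0.276 / 0.7918 ≈ 0.349.

0.349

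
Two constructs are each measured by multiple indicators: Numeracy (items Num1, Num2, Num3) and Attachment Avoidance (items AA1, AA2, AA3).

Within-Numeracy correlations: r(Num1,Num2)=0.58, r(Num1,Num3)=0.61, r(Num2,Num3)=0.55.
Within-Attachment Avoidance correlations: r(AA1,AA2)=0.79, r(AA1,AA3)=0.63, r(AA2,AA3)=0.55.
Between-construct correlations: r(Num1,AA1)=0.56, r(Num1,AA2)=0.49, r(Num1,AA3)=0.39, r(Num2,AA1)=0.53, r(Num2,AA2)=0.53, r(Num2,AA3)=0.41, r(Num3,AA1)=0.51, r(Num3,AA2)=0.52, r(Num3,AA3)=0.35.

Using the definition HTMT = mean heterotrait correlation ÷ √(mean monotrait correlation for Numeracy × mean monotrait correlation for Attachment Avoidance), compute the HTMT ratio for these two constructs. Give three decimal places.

0.772

Mean heterotrait r = 4.29/9 = 0.4767.
Mean within-Num = 1.74/3 = 0.5800; mean within-AA = 1.97/3 = 0.6567.
Geometric mean = √(0.5800 × 0.6567) = 0.6172.
HTMT = 0.4767 / 0.6172 = 0.772.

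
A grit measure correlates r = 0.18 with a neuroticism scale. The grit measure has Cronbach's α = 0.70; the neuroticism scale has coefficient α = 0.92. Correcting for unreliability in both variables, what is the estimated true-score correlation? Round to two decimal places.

0.22

r_true = r_obs / √(r_xx · r_yy) = 0.18 / √(0.70 × 0.92) = 0.18 / √0.6440 = 0.18 / 0.8025 ≈ 0.22.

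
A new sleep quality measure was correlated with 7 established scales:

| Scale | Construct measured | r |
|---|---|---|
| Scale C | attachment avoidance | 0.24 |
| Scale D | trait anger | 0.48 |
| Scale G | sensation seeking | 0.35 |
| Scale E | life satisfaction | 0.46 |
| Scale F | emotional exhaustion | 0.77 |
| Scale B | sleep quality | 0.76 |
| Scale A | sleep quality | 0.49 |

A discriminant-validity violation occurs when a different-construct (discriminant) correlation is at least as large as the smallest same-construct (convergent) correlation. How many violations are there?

Convergent (same construct = sleep quality): Scale B, Scale A.
Smallest convergent = 0.49. Discriminant values: 0.24, 0.48, 0.35, 0.46, 0.77; count ≥ 0.49 → 1.

1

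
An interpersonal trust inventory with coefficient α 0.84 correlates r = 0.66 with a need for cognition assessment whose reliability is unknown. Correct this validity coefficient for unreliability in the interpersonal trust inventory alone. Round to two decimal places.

0.72

Single correction: r_c = r_obs / √r_xx = 0.66 / √0.84 = 0.66 / 0.9165 ≈ 0.72.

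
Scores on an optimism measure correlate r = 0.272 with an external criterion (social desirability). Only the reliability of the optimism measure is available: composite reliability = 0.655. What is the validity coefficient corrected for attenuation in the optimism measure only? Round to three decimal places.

0.336

Single correction: r_c = r_obs / √r_xx = 0.272 / √0.655 = 0.272 / 0.8093 ≈ 0.336.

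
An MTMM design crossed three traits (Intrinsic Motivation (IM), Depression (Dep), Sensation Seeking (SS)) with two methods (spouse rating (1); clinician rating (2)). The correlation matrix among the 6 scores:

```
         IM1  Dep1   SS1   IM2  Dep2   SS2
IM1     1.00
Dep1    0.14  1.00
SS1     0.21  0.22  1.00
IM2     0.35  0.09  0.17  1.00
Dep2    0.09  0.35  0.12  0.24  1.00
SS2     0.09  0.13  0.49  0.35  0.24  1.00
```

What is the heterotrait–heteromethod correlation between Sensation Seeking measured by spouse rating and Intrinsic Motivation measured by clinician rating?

0.17

Different traits and methods: r(SS1, IM2) = 0.17.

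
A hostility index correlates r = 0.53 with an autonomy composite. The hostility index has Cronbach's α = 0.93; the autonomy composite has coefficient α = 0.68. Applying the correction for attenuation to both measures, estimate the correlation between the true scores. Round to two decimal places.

r_true = r_obs / √(r_xx · r_yy) = 0.53 / √(0.93 × 0.68) = 0.53 / √0.6324 = 0.53 / 0.7952 ≈ 0.67.

0.67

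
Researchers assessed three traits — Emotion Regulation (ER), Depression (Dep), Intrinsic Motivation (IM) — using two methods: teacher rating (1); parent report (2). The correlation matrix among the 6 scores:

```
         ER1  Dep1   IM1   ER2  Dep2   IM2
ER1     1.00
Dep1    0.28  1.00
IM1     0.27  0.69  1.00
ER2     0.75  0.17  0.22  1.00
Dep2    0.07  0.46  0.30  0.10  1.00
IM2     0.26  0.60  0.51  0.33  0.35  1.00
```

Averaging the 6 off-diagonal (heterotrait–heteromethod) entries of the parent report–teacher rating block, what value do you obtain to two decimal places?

0.27

HTHM values (method 2 × method 1): 0.17, 0.22, 0.07, 0.30, 0.26, 0.60; mean = 1.62/6 = 0.27.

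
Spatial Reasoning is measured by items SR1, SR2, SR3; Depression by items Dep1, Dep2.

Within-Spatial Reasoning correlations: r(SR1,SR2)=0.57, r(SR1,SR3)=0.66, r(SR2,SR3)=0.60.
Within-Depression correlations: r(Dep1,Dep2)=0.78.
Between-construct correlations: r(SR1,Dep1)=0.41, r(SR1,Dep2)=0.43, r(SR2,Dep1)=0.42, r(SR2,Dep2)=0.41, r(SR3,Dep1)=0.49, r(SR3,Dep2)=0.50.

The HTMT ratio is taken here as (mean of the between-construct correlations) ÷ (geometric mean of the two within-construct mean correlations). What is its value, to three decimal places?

0.643

Mean between = 2.66/6 = 0.4433.
Mean within-SR = 1.83/3 = 0.6100; mean within-Dep = 0.78/1 = 0.7800.
Geometric mean = √(0.6100 × 0.7800) = 0.6898.
HTMT = 0.4433 / 0.6898 = 0.643.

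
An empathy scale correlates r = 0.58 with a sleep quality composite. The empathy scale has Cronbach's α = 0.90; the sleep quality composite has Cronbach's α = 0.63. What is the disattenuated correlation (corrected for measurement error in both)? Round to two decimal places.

r_true = r_obs / √(r_xx · r_yy) = 0.58 / √(0.90 × 0.63) = 0.58 / √0.5670 = 0.58 / 0.7530 ≈ 0.77.

0.77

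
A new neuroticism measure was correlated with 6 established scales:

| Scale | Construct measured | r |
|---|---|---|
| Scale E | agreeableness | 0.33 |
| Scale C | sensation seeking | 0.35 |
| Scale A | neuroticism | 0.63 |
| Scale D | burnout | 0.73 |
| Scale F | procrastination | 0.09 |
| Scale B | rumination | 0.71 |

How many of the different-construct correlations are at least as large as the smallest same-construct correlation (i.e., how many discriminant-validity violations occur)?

2

Convergent (same construct = neuroticism): Scale A.
Smallest convergent = 0.63. Discriminant values: 0.33, 0.35, 0.73, 0.09, 0.71; count ≥ 0.63 → 2.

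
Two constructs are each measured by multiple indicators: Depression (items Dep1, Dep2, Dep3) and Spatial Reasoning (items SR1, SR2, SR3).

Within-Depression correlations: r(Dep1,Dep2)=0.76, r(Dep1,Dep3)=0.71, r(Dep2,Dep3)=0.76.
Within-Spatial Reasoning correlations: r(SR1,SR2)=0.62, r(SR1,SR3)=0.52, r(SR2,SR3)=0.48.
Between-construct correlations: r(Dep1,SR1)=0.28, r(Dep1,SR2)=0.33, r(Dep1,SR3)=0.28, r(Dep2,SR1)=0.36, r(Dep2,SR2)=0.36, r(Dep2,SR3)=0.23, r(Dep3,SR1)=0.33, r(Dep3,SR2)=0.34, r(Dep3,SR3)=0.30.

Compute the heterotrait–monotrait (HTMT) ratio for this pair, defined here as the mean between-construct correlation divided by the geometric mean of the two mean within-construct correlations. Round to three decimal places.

0.493

Mean between = 2.81/9 = 0.3122.
Mean within-Dep = 2.23/3 = 0.7433; mean within-SR = 1.62/3 = 0.5400.
Geometric mean = √(0.7433 × 0.5400) = 0.6335.
HTMT = 0.3122 / 0.6335 = 0.493.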